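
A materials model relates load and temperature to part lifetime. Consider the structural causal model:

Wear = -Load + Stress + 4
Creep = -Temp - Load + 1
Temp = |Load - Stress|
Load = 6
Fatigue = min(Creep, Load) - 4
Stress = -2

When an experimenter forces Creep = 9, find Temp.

Under do(Creep=9), the mechanism Creep = -Temp - Load + 1 is discarded; Creep is fixed at 9.
Since Temp is not a descendant of the intervened variable, it is unaffected.
Temp = |Load - Stress|  [with Load=6, Stress=-2]  = 8

8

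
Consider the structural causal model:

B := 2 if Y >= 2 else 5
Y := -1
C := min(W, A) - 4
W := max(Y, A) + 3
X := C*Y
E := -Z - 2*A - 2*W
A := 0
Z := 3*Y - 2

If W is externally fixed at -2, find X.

The intervention breaks the incoming arrows to W: W := max(Y, A) + 3 no longer applies, and W = -2.
C = min(W, A) - 4  [with W=-2, A=0]  = -6
X = C*Y  [with C=-6, Y=-1]  = 6

6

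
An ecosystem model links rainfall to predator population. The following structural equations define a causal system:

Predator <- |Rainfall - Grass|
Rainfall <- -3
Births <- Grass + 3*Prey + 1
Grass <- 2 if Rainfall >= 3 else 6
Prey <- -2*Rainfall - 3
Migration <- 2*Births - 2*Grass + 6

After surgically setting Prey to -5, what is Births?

do(Prey=-5) replaces the equation Prey <- -2*Rainfall - 3 with the constant Prey = -5.
Grass = 2 if Rainfall >= 3 else 6  [with Rainfall=-3]  = 6
Births = Grass + 3*Prey + 1  [with Grass=6, Prey=-5]  = -8

-8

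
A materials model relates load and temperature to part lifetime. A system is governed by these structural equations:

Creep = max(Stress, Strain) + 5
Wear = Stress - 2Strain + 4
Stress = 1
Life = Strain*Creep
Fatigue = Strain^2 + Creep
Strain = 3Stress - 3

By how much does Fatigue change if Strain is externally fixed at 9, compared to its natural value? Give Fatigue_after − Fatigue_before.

89

do(Strain=9) replaces the equation Strain = 3Stress - 3 with the constant Strain = 9.
Creep = max(Stress, Strain) + 5  [with Stress=1, Strain=9]  = 14
Fatigue = Strain^2 + Creep  [with Strain=9, Creep=14]  = 95
Without intervention: Strain = 3Stress - 3  [with Stress=1]  = 0; Creep = max(Stress, Strain) + 5  [with Stress=1, Strain=0]  = 6; Fatigue = Strain^2 + Creep  [with Strain=0, Creep=6]  = 6.
Change = 95 − 6 = 89.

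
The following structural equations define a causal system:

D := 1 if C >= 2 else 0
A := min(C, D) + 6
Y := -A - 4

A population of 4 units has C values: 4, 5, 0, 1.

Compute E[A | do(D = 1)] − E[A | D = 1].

Under do(D=1), D's equation is replaced by D=1 for every unit. Per-unit A: 7, 7, 6, 7. Mean = 6.75.
Conditioning on D=1 selects the 2 unit(s) with C ∈ {4, 5}. Their A values: 7, 7. Mean = 7.
Difference = 6.75 − 7 = -0.25.

-0.25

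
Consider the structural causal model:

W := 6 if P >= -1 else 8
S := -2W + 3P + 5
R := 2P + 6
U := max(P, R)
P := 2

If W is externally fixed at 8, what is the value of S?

-5

Intervening sets W = 8 and removes its equation (W := 6 if P >= -1 else 8).
S = -2W + 3P + 5  [with W=8, P=2]  = -5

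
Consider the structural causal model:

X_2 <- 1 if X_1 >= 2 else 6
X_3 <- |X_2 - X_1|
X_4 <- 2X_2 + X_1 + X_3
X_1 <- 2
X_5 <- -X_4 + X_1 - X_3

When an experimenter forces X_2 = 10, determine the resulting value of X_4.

Under do(X_2=10), the mechanism X_2 <- 1 if X_1 >= 2 else 6 is discarded; X_2 is fixed at 10.
X_3 = |X_2 - X_1|  [with X_2=10, X_1=2]  = 8
X_4 = 2X_2 + X_1 + X_3  [with X_2=10, X_1=2, X_3=8]  = 30

30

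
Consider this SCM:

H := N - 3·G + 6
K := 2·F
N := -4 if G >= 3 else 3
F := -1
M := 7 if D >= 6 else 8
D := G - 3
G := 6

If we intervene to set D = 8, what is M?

7

The intervention breaks the incoming arrows to D: D := G - 3 no longer applies, and D = 8.
M = 7 if D >= 6 else 8  [with D=8]  = 7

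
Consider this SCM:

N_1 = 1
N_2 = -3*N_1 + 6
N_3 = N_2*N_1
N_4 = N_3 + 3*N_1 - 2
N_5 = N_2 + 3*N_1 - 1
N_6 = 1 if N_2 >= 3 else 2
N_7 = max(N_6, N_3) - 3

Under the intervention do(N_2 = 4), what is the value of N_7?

1

Under do(N_2=4), the mechanism N_2 = -3*N_1 + 6 is discarded; N_2 is fixed at 4.
N_3 = N_2*N_1  [with N_2=4, N_1=1]  = 4
N_6 = 1 if N_2 >= 3 else 2  [with N_2=4]  = 1
N_7 = max(N_6, N_3) - 3  [with N_6=1, N_3=4]  = 1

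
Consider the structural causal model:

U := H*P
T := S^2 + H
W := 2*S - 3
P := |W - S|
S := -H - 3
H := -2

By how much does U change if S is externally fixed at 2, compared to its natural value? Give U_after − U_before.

6

Under do(S=2), the mechanism S := -H - 3 is discarded; S is fixed at 2.
W = 2*S - 3  [with S=2]  = 1
P = |W - S|  [with W=1, S=2]  = 1
U = H*P  [with H=-2, P=1]  = -2
Without intervention: S = -H - 3  [with H=-2]  = -1; W = 2*S - 3  [with S=-1]  = -5; P = |W - S|  [with W=-5, S=-1]  = 4; U = H*P  [with H=-2, P=4]  = -8.
Change = -2 − (-8) = 6.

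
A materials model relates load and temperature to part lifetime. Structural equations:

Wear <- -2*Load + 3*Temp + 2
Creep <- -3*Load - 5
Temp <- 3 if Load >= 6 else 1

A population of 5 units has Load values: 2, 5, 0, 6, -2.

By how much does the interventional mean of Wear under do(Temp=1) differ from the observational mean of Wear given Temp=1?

-1.9

do(Temp=1) breaks Temp's dependence on Load. With Temp=1 fixed, Wear across the units is 1, -5, 5, -7, 9, mean 0.6.
E[Wear|Temp=1] averages over only the 4 units with Temp=1 (Load = 2, 5, 0, -2): Wear = 1, -5, 5, 9, mean 2.5.
Difference = 0.6 − 2.5 = -1.9.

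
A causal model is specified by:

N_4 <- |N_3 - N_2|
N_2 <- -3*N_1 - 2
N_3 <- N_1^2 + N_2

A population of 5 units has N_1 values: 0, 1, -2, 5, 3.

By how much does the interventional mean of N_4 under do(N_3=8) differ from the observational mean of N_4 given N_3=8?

The intervention sets N_3=8 in all 5 units regardless of N_1. Recomputing N_4 per unit gives 10, 13, 4, 25, 19; average 14.2.
E[N_4|N_3=8] averages over only the 2 units with N_3=8 (N_1 = -2, 5): N_4 = 4, 25, mean 14.5.
Difference = 14.2 − 14.5 = -0.3.

-0.3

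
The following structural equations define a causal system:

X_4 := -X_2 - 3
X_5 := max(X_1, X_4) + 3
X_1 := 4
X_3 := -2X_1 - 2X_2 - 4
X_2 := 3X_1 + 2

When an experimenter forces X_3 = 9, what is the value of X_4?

-17

The intervention breaks the incoming arrows to X_3: X_3 := -2X_1 - 2X_2 - 4 no longer applies, and X_3 = 9.
X_4 is not downstream of the intervention, so its value is determined by the original equations.
X_2 = 3X_1 + 2  [with X_1=4]  = 14
X_4 = -X_2 - 3  [with X_2=14]  = -17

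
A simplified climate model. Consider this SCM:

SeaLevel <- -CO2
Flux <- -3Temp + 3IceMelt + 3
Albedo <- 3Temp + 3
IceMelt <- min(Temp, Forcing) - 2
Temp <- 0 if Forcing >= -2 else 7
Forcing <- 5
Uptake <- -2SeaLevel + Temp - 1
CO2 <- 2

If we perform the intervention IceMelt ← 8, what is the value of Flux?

27

The intervention breaks the incoming arrows to IceMelt: IceMelt <- min(Temp, Forcing) - 2 no longer applies, and IceMelt = 8.
Temp = 0 if Forcing >= -2 else 7  [with Forcing=5]  = 0
Flux = -3Temp + 3IceMelt + 3  [with Temp=0, IceMelt=8]  = 27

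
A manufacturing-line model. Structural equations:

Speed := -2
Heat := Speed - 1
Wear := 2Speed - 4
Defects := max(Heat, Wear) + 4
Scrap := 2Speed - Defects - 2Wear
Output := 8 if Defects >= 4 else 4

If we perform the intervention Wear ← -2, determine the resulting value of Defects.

The intervention breaks the incoming arrows to Wear: Wear := 2Speed - 4 no longer applies, and Wear = -2.
Heat = Speed - 1  [with Speed=-2]  = -3
Defects = max(Heat, Wear) + 4  [with Heat=-3, Wear=-2]  = 2

2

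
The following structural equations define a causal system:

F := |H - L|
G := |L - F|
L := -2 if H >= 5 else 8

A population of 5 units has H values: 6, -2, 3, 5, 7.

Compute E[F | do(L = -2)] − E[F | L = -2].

Every unit gets L=-2 under the intervention. F values become 8, 0, 5, 7, 9; E[F|do(L=-2)] = 5.8.
Conditioning on L=-2 selects the 3 unit(s) with H ∈ {6, 5, 7}. Their F values: 8, 7, 9. Mean = 8.
Difference = 5.8 − 8 = -2.2.

-2.2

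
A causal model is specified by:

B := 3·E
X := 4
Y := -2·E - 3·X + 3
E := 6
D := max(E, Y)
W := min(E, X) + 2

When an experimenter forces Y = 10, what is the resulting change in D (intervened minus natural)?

4

Intervening sets Y = 10 and removes its equation (Y := -2·E - 3·X + 3).
D = max(E, Y)  [with E=6, Y=10]  = 10
Without intervention: Y = -2·E - 3·X + 3  [with E=6, X=4]  = -21; D = max(E, Y)  [with E=6, Y=-21]  = 6.
Change = 10 − 6 = 4.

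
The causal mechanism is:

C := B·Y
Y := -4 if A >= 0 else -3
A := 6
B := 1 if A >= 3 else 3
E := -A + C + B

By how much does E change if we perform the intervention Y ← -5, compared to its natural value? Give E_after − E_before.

do(Y=-5) replaces the equation Y := -4 if A >= 0 else -3 with the constant Y = -5.
B = 1 if A >= 3 else 3  [with A=6]  = 1
C = B·Y  [with B=1, Y=-5]  = -5
E = -A + C + B  [with A=6, C=-5, B=1]  = -10
Without intervention: B = 1 if A >= 3 else 3  [with A=6]  = 1; Y = -4 if A >= 0 else -3  [with A=6]  = -4; C = B·Y  [with B=1, Y=-4]  = -4; E = -A + C + B  [with A=6, C=-4, B=1]  = -9.
Change = -10 − (-9) = -1.

-1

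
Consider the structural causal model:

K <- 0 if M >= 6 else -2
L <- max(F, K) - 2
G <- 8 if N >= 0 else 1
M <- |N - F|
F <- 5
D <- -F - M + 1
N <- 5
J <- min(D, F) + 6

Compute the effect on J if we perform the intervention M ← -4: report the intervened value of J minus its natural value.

The intervention breaks the incoming arrows to M: M <- |N - F| no longer applies, and M = -4.
D = -F - M + 1  [with F=5, M=-4]  = 0
J = min(D, F) + 6  [with D=0, F=5]  = 6
Without intervention: M = |N - F|  [with N=5, F=5]  = 0; D = -F - M + 1  [with F=5, M=0]  = -4; J = min(D, F) + 6  [with D=-4, F=5]  = 2.
Change = 6 − 2 = 4.

4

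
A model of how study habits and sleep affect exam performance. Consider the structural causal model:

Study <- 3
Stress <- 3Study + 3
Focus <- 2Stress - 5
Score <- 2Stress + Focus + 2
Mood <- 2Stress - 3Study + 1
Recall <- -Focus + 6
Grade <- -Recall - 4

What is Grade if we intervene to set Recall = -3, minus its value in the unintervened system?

-10

Intervening sets Recall = -3 and removes its equation (Recall <- -Focus + 6).
Grade = -Recall - 4  [with Recall=-3]  = -1
Without intervention: Stress = 3Study + 3  [with Study=3]  = 12; Focus = 2Stress - 5  [with Stress=12]  = 19; Recall = -Focus + 6  [with Focus=19]  = -13; Grade = -Recall - 4  [with Recall=-13]  = 9.
Change = -1 − 9 = -10.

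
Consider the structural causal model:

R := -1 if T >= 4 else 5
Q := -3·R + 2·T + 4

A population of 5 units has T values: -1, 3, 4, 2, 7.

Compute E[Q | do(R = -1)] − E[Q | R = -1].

The intervention sets R=-1 in all 5 units regardless of T. Recomputing Q per unit gives 5, 13, 15, 11, 21; average 13.
Observing R=-1 restricts to units where R's equation naturally yields -1: T ∈ {4, 7}. In that subpopulation Q = 15, 21, mean 18.
Difference = 13 − 18 = -5.

-5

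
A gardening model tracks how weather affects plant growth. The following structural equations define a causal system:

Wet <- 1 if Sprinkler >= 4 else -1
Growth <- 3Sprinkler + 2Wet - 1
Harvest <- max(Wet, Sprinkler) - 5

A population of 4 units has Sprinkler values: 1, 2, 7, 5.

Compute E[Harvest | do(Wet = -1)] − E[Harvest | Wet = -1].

do(Wet=-1) breaks Wet's dependence on Sprinkler. With Wet=-1 fixed, Harvest across the units is -4, -3, 2, 0, mean -1.25.
E[Harvest|Wet=-1] averages over only the 2 units with Wet=-1 (Sprinkler = 1, 2): Harvest = -4, -3, mean -3.5.
Difference = -1.25 − (-3.5) = 2.25.

2.25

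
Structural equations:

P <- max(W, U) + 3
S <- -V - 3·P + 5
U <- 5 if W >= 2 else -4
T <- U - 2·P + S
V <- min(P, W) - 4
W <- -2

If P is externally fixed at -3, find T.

23

The intervention breaks the incoming arrows to P: P <- max(W, U) + 3 no longer applies, and P = -3.
U = 5 if W >= 2 else -4  [with W=-2]  = -4
V = min(P, W) - 4  [with P=-3, W=-2]  = -7
S = -V - 3·P + 5  [with V=-7, P=-3]  = 21
T = U - 2·P + S  [with U=-4, P=-3, S=21]  = 23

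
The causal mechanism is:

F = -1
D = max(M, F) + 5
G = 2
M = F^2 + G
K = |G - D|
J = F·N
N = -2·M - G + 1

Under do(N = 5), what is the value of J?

The intervention breaks the incoming arrows to N: N = -2·M - G + 1 no longer applies, and N = 5.
J = F·N  [with F=-1, N=5]  = -5

-5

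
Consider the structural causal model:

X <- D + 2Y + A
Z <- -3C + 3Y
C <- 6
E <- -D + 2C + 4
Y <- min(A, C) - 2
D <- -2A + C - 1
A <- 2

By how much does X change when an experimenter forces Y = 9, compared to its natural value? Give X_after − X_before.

18

Intervening sets Y = 9 and removes its equation (Y <- min(A, C) - 2).
D = -2A + C - 1  [with A=2, C=6]  = 1
X = D + 2Y + A  [with D=1, Y=9, A=2]  = 21
Without intervention: D = -2A + C - 1  [with A=2, C=6]  = 1; Y = min(A, C) - 2  [with A=2, C=6]  = 0; X = D + 2Y + A  [with D=1, Y=0, A=2]  = 3.
Change = 21 − 3 = 18.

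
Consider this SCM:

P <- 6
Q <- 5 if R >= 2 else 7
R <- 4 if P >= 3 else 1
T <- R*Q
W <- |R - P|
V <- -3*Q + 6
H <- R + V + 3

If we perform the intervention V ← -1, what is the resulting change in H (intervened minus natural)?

Intervening sets V = -1 and removes its equation (V <- -3*Q + 6).
R = 4 if P >= 3 else 1  [with P=6]  = 4
H = R + V + 3  [with R=4, V=-1]  = 6
Without intervention: R = 4 if P >= 3 else 1  [with P=6]  = 4; Q = 5 if R >= 2 else 7  [with R=4]  = 5; V = -3*Q + 6  [with Q=5]  = -9; H = R + V + 3  [with R=4, V=-9]  = -2.
Change = 6 − (-2) = 8.

8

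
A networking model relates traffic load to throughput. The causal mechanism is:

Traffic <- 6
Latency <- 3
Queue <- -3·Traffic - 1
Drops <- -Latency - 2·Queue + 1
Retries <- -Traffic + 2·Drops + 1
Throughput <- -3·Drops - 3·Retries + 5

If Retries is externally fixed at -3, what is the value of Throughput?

-94

The intervention breaks the incoming arrows to Retries: Retries <- -Traffic + 2·Drops + 1 no longer applies, and Retries = -3.
Queue = -3·Traffic - 1  [with Traffic=6]  = -19
Drops = -Latency - 2·Queue + 1  [with Latency=3, Queue=-19]  = 36
Throughput = -3·Drops - 3·Retries + 5  [with Drops=36, Retries=-3]  = -94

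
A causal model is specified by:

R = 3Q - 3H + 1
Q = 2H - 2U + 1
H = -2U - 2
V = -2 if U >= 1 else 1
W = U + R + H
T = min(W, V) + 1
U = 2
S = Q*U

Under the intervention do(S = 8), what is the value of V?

Under do(S=8), the mechanism S = Q*U is discarded; S is fixed at 8.
No directed path runs from S to V, so V keeps its natural value.
V = -2 if U >= 1 else 1  [with U=2]  = -2

-2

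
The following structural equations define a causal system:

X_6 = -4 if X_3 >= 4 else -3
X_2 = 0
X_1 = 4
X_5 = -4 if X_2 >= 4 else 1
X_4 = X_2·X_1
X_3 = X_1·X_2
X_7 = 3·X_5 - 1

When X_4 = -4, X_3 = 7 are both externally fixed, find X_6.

The joint intervention fixes X_4 = -4, X_3 = 7, removing each variable's own equation.
X_6 = -4 if X_3 >= 4 else -3  [with X_3=7]  = -4

-4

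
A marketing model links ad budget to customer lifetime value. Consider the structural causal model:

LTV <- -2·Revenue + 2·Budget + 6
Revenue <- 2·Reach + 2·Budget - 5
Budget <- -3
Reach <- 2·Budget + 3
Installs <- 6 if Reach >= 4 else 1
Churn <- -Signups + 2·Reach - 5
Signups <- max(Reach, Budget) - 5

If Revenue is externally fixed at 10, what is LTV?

-20

Intervening sets Revenue = 10 and removes its equation (Revenue <- 2·Reach + 2·Budget - 5).
LTV = -2·Revenue + 2·Budget + 6  [with Revenue=10, Budget=-3]  = -20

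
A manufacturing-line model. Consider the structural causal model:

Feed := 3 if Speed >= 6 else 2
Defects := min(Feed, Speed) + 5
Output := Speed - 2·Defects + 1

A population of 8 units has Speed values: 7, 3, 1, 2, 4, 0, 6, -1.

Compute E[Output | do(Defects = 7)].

-10.25

Every unit gets Defects=7 under the intervention. Output values become -6, -10, -12, -11, -9, -13, -7, -14; E[Output|do(Defects=7)] = -10.25.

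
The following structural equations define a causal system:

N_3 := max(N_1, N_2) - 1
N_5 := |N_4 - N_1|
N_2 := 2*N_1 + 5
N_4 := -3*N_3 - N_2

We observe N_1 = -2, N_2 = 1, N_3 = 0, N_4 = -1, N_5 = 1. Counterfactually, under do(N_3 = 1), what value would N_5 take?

do(N_3=1) replaces the equation N_3 := max(N_1, N_2) - 1 with the constant N_3 = 1.
N_2 = 2*N_1 + 5  [with N_1=-2]  = 1
N_4 = -3*N_3 - N_2  [with N_3=1, N_2=1]  = -4
N_5 = |N_4 - N_1|  [with N_4=-4, N_1=-2]  = 2

2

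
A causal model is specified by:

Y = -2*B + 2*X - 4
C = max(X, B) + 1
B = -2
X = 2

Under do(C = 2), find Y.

Under do(C=2), the mechanism C = max(X, B) + 1 is discarded; C is fixed at 2.
Since Y is not a descendant of the intervened variable, it is unaffected.
Y = -2*B + 2*X - 4  [with B=-2, X=2]  = 4

4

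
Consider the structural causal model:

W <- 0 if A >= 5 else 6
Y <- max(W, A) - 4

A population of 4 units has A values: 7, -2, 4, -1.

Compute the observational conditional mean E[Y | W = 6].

Conditioning on W=6 selects the 3 unit(s) with A ∈ {-2, 4, -1}. Their Y values: 2, 2, 2. Mean = 2.

2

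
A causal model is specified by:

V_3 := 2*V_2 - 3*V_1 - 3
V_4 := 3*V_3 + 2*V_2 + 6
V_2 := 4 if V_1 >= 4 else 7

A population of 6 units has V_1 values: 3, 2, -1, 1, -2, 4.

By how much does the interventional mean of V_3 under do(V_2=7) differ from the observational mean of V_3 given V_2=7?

-1.7

Every unit gets V_2=7 under the intervention. V_3 values become 2, 5, 14, 8, 17, -1; E[V_3|do(V_2=7)] = 7.5.
E[V_3|V_2=7] averages over only the 5 units with V_2=7 (V_1 = 3, 2, -1, 1, -2): V_3 = 2, 5, 14, 8, 17, mean 9.2.
Difference = 7.5 − 9.2 = -1.7.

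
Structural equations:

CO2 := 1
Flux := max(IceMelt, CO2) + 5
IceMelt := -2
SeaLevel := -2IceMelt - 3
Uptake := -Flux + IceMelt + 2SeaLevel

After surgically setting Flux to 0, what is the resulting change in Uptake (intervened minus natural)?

6

Intervening sets Flux = 0 and removes its equation (Flux := max(IceMelt, CO2) + 5).
SeaLevel = -2IceMelt - 3  [with IceMelt=-2]  = 1
Uptake = -Flux + IceMelt + 2SeaLevel  [with Flux=0, IceMelt=-2, SeaLevel=1]  = 0
Without intervention: SeaLevel = -2IceMelt - 3  [with IceMelt=-2]  = 1; Flux = max(IceMelt, CO2) + 5  [with IceMelt=-2, CO2=1]  = 6; Uptake = -Flux + IceMelt + 2SeaLevel  [with Flux=6, IceMelt=-2, SeaLevel=1]  = -6.
Change = 0 − (-6) = 6.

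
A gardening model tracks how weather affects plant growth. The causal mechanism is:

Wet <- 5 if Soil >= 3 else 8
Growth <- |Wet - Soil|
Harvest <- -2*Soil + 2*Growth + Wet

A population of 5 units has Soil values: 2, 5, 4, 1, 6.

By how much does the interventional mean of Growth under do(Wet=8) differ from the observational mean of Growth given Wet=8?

The intervention sets Wet=8 in all 5 units regardless of Soil. Recomputing Growth per unit gives 6, 3, 4, 7, 2; average 4.4.
E[Growth|Wet=8] averages over only the 2 units with Wet=8 (Soil = 2, 1): Growth = 6, 7, mean 6.5.
Difference = 4.4 − 6.5 = -2.1.

-2.1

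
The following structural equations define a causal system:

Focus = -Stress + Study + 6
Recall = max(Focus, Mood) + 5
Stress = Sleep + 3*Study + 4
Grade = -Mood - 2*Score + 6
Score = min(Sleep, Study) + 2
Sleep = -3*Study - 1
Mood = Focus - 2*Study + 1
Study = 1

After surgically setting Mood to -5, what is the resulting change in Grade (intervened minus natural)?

Intervening sets Mood = -5 and removes its equation (Mood = Focus - 2*Study + 1).
Sleep = -3*Study - 1  [with Study=1]  = -4
Score = min(Sleep, Study) + 2  [with Sleep=-4, Study=1]  = -2
Grade = -Mood - 2*Score + 6  [with Mood=-5, Score=-2]  = 15
Without intervention: Sleep = -3*Study - 1  [with Study=1]  = -4; Stress = Sleep + 3*Study + 4  [with Sleep=-4, Study=1]  = 3; Focus = -Stress + Study + 6  [with Stress=3, Study=1]  = 4; Score = min(Sleep, Study) + 2  [with Sleep=-4, Study=1]  = -2; Mood = Focus - 2*Study + 1  [with Focus=4, Study=1]  = 3; Grade = -Mood - 2*Score + 6  [with Mood=3, Score=-2]  = 7.
Change = 15 − 7 = 8.

8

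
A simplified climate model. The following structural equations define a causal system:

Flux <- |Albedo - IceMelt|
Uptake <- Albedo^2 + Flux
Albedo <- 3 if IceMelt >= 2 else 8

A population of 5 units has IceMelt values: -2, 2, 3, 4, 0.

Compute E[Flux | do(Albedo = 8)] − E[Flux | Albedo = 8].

-2.4

do(Albedo=8) breaks Albedo's dependence on IceMelt. With Albedo=8 fixed, Flux across the units is 10, 6, 5, 4, 8, mean 6.6.
Observing Albedo=8 restricts to units where Albedo's equation naturally yields 8: IceMelt ∈ {-2, 0}. In that subpopulation Flux = 10, 8, mean 9.
Difference = 6.6 − 9 = -2.4.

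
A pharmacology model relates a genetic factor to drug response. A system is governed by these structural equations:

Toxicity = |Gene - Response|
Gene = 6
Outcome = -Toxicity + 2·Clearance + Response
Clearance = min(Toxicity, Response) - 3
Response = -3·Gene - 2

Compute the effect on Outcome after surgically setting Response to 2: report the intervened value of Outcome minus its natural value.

do(Response=2) replaces the equation Response = -3·Gene - 2 with the constant Response = 2.
Toxicity = |Gene - Response|  [with Gene=6, Response=2]  = 4
Clearance = min(Toxicity, Response) - 3  [with Toxicity=4, Response=2]  = -1
Outcome = -Toxicity + 2·Clearance + Response  [with Toxicity=4, Clearance=-1, Response=2]  = -4
Without intervention: Response = -3·Gene - 2  [with Gene=6]  = -20; Toxicity = |Gene - Response|  [with Gene=6, Response=-20]  = 26; Clearance = min(Toxicity, Response) - 3  [with Toxicity=26, Response=-20]  = -23; Outcome = -Toxicity + 2·Clearance + Response  [with Toxicity=26, Clearance=-23, Response=-20]  = -92.
Change = -4 − (-92) = 88.

88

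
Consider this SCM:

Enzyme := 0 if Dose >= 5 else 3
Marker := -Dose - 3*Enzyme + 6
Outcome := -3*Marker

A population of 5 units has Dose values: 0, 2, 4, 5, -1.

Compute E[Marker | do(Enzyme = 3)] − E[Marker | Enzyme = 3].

Every unit gets Enzyme=3 under the intervention. Marker values become -3, -5, -7, -8, -2; E[Marker|do(Enzyme=3)] = -5.
E[Marker|Enzyme=3] averages over only the 4 units with Enzyme=3 (Dose = 0, 2, 4, -1): Marker = -3, -5, -7, -2, mean -4.25.
Difference = -5 − (-4.25) = -0.75.

-0.75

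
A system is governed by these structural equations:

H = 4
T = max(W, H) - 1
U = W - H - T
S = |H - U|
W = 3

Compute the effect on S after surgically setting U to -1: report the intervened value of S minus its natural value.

-3

Intervening sets U = -1 and removes its equation (U = W - H - T).
S = |H - U|  [with H=4, U=-1]  = 5
Without intervention: T = max(W, H) - 1  [with W=3, H=4]  = 3; U = W - H - T  [with W=3, H=4, T=3]  = -4; S = |H - U|  [with H=4, U=-4]  = 8.
Change = 5 − 8 = -3.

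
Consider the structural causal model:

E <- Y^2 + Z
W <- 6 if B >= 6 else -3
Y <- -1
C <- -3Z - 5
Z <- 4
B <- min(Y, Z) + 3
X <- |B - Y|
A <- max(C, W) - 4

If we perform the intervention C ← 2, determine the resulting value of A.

-2

Intervening sets C = 2 and removes its equation (C <- -3Z - 5).
B = min(Y, Z) + 3  [with Y=-1, Z=4]  = 2
W = 6 if B >= 6 else -3  [with B=2]  = -3
A = max(C, W) - 4  [with C=2, W=-3]  = -2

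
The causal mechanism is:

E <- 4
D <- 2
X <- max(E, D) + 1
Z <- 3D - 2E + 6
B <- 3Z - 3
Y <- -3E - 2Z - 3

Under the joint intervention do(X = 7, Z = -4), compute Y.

-7

Setting X = 7, Z = -4 by intervention discards those variables' equations.
Y = -3E - 2Z - 3  [with E=4, Z=-4]  = -7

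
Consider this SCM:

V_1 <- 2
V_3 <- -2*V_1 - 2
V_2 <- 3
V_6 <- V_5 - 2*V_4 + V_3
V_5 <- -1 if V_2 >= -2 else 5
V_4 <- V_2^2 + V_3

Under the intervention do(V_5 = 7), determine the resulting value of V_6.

-5

The intervention breaks the incoming arrows to V_5: V_5 <- -1 if V_2 >= -2 else 5 no longer applies, and V_5 = 7.
V_3 = -2*V_1 - 2  [with V_1=2]  = -6
V_4 = V_2^2 + V_3  [with V_2=3, V_3=-6]  = 3
V_6 = V_5 - 2*V_4 + V_3  [with V_5=7, V_4=3, V_3=-6]  = -5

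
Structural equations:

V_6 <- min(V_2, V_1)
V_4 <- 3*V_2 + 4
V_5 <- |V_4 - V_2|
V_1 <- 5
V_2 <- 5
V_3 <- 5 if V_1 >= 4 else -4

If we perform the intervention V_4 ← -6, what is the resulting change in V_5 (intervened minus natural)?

Intervening sets V_4 = -6 and removes its equation (V_4 <- 3*V_2 + 4).
V_5 = |V_4 - V_2|  [with V_4=-6, V_2=5]  = 11
Without intervention: V_4 = 3*V_2 + 4  [with V_2=5]  = 19; V_5 = |V_4 - V_2|  [with V_4=19, V_2=5]  = 14.
Change = 11 − 14 = -3.

-3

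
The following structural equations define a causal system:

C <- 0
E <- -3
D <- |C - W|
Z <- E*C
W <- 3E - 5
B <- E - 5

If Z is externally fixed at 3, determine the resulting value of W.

Under do(Z=3), the mechanism Z <- E*C is discarded; Z is fixed at 3.
Since W is not a descendant of the intervened variable, it is unaffected.
W = 3E - 5  [with E=-3]  = -14

-14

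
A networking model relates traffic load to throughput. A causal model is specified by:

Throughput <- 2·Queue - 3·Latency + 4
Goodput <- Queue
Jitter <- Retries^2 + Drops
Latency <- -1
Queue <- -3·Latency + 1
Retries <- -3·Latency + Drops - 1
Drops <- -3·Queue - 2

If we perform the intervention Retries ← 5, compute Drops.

Under do(Retries=5), the mechanism Retries <- -3·Latency + Drops - 1 is discarded; Retries is fixed at 5.
Since Drops is not a descendant of the intervened variable, it is unaffected.
Queue = -3·Latency + 1  [with Latency=-1]  = 4
Drops = -3·Queue - 2  [with Queue=4]  = -14

-14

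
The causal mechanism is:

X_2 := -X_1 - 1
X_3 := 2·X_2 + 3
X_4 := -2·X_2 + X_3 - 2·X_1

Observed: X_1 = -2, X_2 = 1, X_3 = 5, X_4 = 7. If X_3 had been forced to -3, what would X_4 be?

-1

The intervention breaks the incoming arrows to X_3: X_3 := 2·X_2 + 3 no longer applies, and X_3 = -3.
X_2 = -X_1 - 1  [with X_1=-2]  = 1
X_4 = -2·X_2 + X_3 - 2·X_1  [with X_2=1, X_3=-3, X_1=-2]  = -1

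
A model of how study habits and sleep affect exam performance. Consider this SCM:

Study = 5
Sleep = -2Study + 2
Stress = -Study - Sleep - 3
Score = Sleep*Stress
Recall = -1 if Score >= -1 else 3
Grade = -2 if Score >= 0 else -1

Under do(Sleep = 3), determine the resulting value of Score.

Under do(Sleep=3), the mechanism Sleep = -2Study + 2 is discarded; Sleep is fixed at 3.
Stress = -Study - Sleep - 3  [with Study=5, Sleep=3]  = -11
Score = Sleep*Stress  [with Sleep=3, Stress=-11]  = -33

-33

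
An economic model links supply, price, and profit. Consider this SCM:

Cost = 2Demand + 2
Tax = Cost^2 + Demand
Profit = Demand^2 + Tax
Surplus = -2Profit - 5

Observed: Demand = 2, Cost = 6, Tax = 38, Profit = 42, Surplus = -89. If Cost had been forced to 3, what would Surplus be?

do(Cost=3) replaces the equation Cost = 2Demand + 2 with the constant Cost = 3.
Tax = Cost^2 + Demand  [with Cost=3, Demand=2]  = 11
Profit = Demand^2 + Tax  [with Demand=2, Tax=11]  = 15
Surplus = -2Profit - 5  [with Profit=15]  = -35

-35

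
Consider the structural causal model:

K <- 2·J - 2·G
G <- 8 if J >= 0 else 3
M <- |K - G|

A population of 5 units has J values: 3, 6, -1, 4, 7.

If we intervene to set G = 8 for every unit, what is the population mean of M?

The intervention sets G=8 in all 5 units regardless of J. Recomputing M per unit gives 18, 12, 26, 16, 10; average 16.4.

16.4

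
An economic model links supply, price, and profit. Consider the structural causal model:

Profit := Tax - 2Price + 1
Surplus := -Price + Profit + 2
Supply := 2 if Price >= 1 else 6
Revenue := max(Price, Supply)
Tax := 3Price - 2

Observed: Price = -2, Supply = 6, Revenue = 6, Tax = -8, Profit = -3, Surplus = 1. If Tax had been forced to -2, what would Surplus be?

7

Under do(Tax=-2), the mechanism Tax := 3Price - 2 is discarded; Tax is fixed at -2.
Profit = Tax - 2Price + 1  [with Tax=-2, Price=-2]  = 3
Surplus = -Price + Profit + 2  [with Price=-2, Profit=3]  = 7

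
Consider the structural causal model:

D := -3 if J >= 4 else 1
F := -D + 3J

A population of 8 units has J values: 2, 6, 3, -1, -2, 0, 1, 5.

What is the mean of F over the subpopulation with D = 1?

0.5

Conditioning on D=1 selects the 6 unit(s) with J ∈ {2, 3, -1, -2, 0, 1}. Their F values: 5, 8, -4, -7, -1, 2. Mean = 0.5.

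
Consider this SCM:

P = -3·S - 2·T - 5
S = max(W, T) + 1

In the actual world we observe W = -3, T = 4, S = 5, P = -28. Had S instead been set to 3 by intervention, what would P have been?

-22

The intervention breaks the incoming arrows to S: S = max(W, T) + 1 no longer applies, and S = 3.
P = -3·S - 2·T - 5  [with S=3, T=4]  = -22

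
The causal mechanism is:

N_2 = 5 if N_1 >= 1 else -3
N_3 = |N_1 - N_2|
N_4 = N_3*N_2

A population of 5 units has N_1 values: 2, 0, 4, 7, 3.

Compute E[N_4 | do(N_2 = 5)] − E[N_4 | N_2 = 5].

do(N_2=5) breaks N_2's dependence on N_1. With N_2=5 fixed, N_4 across the units is 15, 25, 5, 10, 10, mean 13.
Conditioning on N_2=5 selects the 4 unit(s) with N_1 ∈ {2, 4, 7, 3}. Their N_4 values: 15, 5, 10, 10. Mean = 10.
Difference = 13 − 10 = 3.

3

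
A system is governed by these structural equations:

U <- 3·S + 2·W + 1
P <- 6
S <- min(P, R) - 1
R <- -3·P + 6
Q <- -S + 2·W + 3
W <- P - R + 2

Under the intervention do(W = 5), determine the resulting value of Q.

26

Intervening sets W = 5 and removes its equation (W <- P - R + 2).
R = -3·P + 6  [with P=6]  = -12
S = min(P, R) - 1  [with P=6, R=-12]  = -13
Q = -S + 2·W + 3  [with S=-13, W=5]  = 26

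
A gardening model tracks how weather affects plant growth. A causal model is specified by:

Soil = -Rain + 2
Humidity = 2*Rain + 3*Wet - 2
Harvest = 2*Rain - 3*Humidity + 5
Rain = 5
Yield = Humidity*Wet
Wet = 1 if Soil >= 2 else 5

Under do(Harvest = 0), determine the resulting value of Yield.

do(Harvest=0) replaces the equation Harvest = 2*Rain - 3*Humidity + 5 with the constant Harvest = 0.
Since Yield is not a descendant of the intervened variable, it is unaffected.
Soil = -Rain + 2  [with Rain=5]  = -3
Wet = 1 if Soil >= 2 else 5  [with Soil=-3]  = 5
Humidity = 2*Rain + 3*Wet - 2  [with Rain=5, Wet=5]  = 23
Yield = Humidity*Wet  [with Humidity=23, Wet=5]  = 115

115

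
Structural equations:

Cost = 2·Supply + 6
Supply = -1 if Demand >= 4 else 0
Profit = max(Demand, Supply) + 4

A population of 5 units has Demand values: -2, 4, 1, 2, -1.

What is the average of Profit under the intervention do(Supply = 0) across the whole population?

Every unit gets Supply=0 under the intervention. Profit values become 4, 8, 5, 6, 4; E[Profit|do(Supply=0)] = 5.4.

5.4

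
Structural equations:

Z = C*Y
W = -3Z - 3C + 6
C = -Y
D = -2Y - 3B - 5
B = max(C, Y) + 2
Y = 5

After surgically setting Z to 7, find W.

0

do(Z=7) replaces the equation Z = C*Y with the constant Z = 7.
C = -Y  [with Y=5]  = -5
W = -3Z - 3C + 6  [with Z=7, C=-5]  = 0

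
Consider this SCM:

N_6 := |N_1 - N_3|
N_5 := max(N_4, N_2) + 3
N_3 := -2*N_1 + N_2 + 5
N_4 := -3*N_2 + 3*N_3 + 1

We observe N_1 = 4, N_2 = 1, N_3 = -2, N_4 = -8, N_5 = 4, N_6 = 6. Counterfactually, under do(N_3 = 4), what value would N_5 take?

do(N_3=4) replaces the equation N_3 := -2*N_1 + N_2 + 5 with the constant N_3 = 4.
N_4 = -3*N_2 + 3*N_3 + 1  [with N_2=1, N_3=4]  = 10
N_5 = max(N_4, N_2) + 3  [with N_4=10, N_2=1]  = 13

13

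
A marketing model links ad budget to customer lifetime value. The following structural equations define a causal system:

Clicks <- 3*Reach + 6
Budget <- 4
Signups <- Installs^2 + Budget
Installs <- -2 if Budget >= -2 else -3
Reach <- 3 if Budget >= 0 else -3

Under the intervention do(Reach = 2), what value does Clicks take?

The intervention breaks the incoming arrows to Reach: Reach <- 3 if Budget >= 0 else -3 no longer applies, and Reach = 2.
Clicks = 3*Reach + 6  [with Reach=2]  = 12

12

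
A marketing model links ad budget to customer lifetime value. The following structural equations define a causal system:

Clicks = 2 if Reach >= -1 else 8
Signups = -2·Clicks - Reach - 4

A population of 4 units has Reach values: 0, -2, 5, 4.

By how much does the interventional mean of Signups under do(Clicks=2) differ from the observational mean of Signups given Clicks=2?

1.25

Every unit gets Clicks=2 under the intervention. Signups values become -8, -6, -13, -12; E[Signups|do(Clicks=2)] = -9.75.
Observing Clicks=2 restricts to units where Clicks's equation naturally yields 2: Reach ∈ {0, 5, 4}. In that subpopulation Signups = -8, -13, -12, mean -11.
Difference = -9.75 − (-11) = 1.25.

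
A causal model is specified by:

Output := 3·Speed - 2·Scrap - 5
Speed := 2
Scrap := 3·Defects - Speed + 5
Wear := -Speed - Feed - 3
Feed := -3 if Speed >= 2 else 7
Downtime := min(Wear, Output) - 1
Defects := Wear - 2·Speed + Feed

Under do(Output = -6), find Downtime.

-7

Intervening sets Output = -6 and removes its equation (Output := 3·Speed - 2·Scrap - 5).
Feed = -3 if Speed >= 2 else 7  [with Speed=2]  = -3
Wear = -Speed - Feed - 3  [with Speed=2, Feed=-3]  = -2
Downtime = min(Wear, Output) - 1  [with Wear=-2, Output=-6]  = -7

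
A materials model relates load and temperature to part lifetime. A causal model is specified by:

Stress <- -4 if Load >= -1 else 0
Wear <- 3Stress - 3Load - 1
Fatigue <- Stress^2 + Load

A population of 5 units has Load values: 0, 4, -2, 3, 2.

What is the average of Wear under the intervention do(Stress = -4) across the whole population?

The intervention sets Stress=-4 in all 5 units regardless of Load. Recomputing Wear per unit gives -13, -25, -7, -22, -19; average -17.2.

-17.2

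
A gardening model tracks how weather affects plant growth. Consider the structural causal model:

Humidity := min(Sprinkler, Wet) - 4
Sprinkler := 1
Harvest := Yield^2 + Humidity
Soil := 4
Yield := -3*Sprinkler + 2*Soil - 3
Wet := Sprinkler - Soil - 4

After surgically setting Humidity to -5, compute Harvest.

Under do(Humidity=-5), the mechanism Humidity := min(Sprinkler, Wet) - 4 is discarded; Humidity is fixed at -5.
Yield = -3*Sprinkler + 2*Soil - 3  [with Sprinkler=1, Soil=4]  = 2
Harvest = Yield^2 + Humidity  [with Yield=2, Humidity=-5]  = -1

-1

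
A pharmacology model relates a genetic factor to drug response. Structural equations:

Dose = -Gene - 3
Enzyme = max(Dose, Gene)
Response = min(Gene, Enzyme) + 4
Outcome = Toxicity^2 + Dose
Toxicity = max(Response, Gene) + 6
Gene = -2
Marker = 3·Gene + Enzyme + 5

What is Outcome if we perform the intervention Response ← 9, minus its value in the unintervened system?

Under do(Response=9), the mechanism Response = min(Gene, Enzyme) + 4 is discarded; Response is fixed at 9.
Dose = -Gene - 3  [with Gene=-2]  = -1
Toxicity = max(Response, Gene) + 6  [with Response=9, Gene=-2]  = 15
Outcome = Toxicity^2 + Dose  [with Toxicity=15, Dose=-1]  = 224
Without intervention: Dose = -Gene - 3  [with Gene=-2]  = -1; Enzyme = max(Dose, Gene)  [with Dose=-1, Gene=-2]  = -1; Response = min(Gene, Enzyme) + 4  [with Gene=-2, Enzyme=-1]  = 2; Toxicity = max(Response, Gene) + 6  [with Response=2, Gene=-2]  = 8; Outcome = Toxicity^2 + Dose  [with Toxicity=8, Dose=-1]  = 63.
Change = 224 − 63 = 161.

161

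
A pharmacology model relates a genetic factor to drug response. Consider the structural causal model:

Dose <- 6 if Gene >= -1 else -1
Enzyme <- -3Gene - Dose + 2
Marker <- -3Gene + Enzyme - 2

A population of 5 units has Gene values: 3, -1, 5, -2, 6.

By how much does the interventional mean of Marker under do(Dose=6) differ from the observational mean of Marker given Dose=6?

Every unit gets Dose=6 under the intervention. Marker values become -24, 0, -36, 6, -42; E[Marker|do(Dose=6)] = -19.2.
Conditioning on Dose=6 selects the 4 unit(s) with Gene ∈ {3, -1, 5, 6}. Their Marker values: -24, 0, -36, -42. Mean = -25.5.
Difference = -19.2 − (-25.5) = 6.3.

6.3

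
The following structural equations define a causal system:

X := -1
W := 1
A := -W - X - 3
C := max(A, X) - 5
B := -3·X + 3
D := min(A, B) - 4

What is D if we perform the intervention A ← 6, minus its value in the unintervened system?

The intervention breaks the incoming arrows to A: A := -W - X - 3 no longer applies, and A = 6.
B = -3·X + 3  [with X=-1]  = 6
D = min(A, B) - 4  [with A=6, B=6]  = 2
Without intervention: A = -W - X - 3  [with W=1, X=-1]  = -3; B = -3·X + 3  [with X=-1]  = 6; D = min(A, B) - 4  [with A=-3, B=6]  = -7.
Change = 2 − (-7) = 9.

9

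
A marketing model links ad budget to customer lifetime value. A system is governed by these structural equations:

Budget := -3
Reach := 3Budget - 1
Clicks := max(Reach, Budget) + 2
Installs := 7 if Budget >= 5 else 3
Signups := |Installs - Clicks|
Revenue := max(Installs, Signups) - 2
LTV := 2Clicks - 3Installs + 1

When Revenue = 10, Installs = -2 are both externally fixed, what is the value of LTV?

Under do(Revenue = 10, Installs = -2), each intervened variable's structural equation is replaced by its fixed value.
Reach = 3Budget - 1  [with Budget=-3]  = -10
Clicks = max(Reach, Budget) + 2  [with Reach=-10, Budget=-3]  = -1
LTV = 2Clicks - 3Installs + 1  [with Clicks=-1, Installs=-2]  = 5

5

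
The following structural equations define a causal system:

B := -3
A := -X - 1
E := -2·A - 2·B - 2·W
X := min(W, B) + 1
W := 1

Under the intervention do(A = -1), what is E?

Intervening sets A = -1 and removes its equation (A := -X - 1).
E = -2·A - 2·B - 2·W  [with A=-1, B=-3, W=1]  = 6

6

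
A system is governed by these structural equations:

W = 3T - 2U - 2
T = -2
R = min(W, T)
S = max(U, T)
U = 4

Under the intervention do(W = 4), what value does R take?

Intervening sets W = 4 and removes its equation (W = 3T - 2U - 2).
R = min(W, T)  [with W=4, T=-2]  = -2

-2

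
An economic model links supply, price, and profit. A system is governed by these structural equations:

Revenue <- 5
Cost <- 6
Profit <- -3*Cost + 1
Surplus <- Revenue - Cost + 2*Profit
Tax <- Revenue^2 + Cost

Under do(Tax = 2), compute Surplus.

do(Tax=2) replaces the equation Tax <- Revenue^2 + Cost with the constant Tax = 2.
Surplus is not downstream of the intervention, so its value is determined by the original equations.
Profit = -3*Cost + 1  [with Cost=6]  = -17
Surplus = Revenue - Cost + 2*Profit  [with Revenue=5, Cost=6, Profit=-17]  = -35

-35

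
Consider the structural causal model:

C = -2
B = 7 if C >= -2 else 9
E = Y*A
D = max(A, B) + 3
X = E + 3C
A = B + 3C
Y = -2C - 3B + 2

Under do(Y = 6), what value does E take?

6

do(Y=6) replaces the equation Y = -2C - 3B + 2 with the constant Y = 6.
B = 7 if C >= -2 else 9  [with C=-2]  = 7
A = B + 3C  [with B=7, C=-2]  = 1
E = Y*A  [with Y=6, A=1]  = 6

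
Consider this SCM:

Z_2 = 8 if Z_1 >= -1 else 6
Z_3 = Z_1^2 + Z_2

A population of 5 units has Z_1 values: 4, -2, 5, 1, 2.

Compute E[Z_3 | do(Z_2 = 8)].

Under do(Z_2=8), Z_2's equation is replaced by Z_2=8 for every unit. Per-unit Z_3: 24, 12, 33, 9, 12. Mean = 18.

18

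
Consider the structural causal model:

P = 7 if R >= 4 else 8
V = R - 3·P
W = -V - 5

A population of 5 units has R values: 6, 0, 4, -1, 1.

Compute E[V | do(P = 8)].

-22

Under do(P=8), P's equation is replaced by P=8 for every unit. Per-unit V: -18, -24, -20, -25, -23. Mean = -22.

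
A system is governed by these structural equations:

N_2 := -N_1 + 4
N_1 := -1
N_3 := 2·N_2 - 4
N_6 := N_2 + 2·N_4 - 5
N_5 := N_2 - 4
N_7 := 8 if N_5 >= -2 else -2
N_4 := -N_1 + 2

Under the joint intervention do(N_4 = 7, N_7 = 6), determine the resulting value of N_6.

14

The joint intervention fixes N_4 = 7, N_7 = 6, removing each variable's own equation.
N_2 = -N_1 + 4  [with N_1=-1]  = 5
N_6 = N_2 + 2·N_4 - 5  [with N_2=5, N_4=7]  = 14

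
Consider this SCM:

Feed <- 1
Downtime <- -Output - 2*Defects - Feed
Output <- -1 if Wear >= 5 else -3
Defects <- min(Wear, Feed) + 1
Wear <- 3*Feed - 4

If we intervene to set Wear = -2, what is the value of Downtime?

4

do(Wear=-2) replaces the equation Wear <- 3*Feed - 4 with the constant Wear = -2.
Defects = min(Wear, Feed) + 1  [with Wear=-2, Feed=1]  = -1
Output = -1 if Wear >= 5 else -3  [with Wear=-2]  = -3
Downtime = -Output - 2*Defects - Feed  [with Output=-3, Defects=-1, Feed=1]  = 4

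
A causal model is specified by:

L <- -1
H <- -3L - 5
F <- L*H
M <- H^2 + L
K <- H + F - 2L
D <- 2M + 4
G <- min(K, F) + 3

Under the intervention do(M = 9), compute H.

-2

The intervention breaks the incoming arrows to M: M <- H^2 + L no longer applies, and M = 9.
Since H is not a descendant of the intervened variable, it is unaffected.
H = -3L - 5  [with L=-1]  = -2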